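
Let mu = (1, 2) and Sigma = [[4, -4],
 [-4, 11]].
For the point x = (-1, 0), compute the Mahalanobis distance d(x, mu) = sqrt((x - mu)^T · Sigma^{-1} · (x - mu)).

Step 1 — centre the observation: (x - mu) = (-2, -2).

Step 2 — invert Sigma. det(Sigma) = 4·11 - (-4)² = 28.
  Sigma^{-1} = (1/det) · [[d, -b], [-b, a]] = [[0.3929, 0.1429],
 [0.1429, 0.1429]].

Step 3 — form the quadratic (x - mu)^T · Sigma^{-1} · (x - mu):
  Sigma^{-1} · (x - mu) = (-1.0714, -0.5714).
  (x - mu)^T · [Sigma^{-1} · (x - mu)] = (-2)·(-1.0714) + (-2)·(-0.5714) = 3.2857.

Step 4 — take square root: d = √(3.2857) ≈ 1.8127.

d(x, mu) = √(3.2857) ≈ 1.8127


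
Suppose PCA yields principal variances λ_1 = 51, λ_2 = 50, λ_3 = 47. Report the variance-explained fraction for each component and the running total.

Step 1 — total variance = trace(Sigma) = Σ λ_i = 51 + 50 + 47 = 148.

Step 2 — fraction explained by component i = λ_i / Σ λ:
  PC1: 51/148 = 0.3446
  PC2: 50/148 = 0.3378
  PC3: 47/148 = 0.3176

Step 3 — cumulative fraction after k components = (λ_1 + ... + λ_k) / Σ λ:
  k = 1: 51/148 = 0.3446
  k = 2: (51 + 50)/148 = 101/148 = 0.6824
  k = 3: (51 + 50 + 47)/148 = 148/148 = 1

Summary (fraction, with percent):

explained: PC1 0.3446 (34.46%), PC2 0.3378 (33.78%), PC3 0.3176 (31.76%);  cumulative: 0.3446, 0.6824, 1


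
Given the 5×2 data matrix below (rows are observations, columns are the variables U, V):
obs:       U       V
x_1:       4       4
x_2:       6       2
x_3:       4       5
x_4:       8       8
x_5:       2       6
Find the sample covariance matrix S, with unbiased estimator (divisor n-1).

Step 1 — column means:
  mean(U) = (4 + 6 + 4 + 8 + 2) / 5 = 24/5 = 4.8
  mean(V) = (4 + 2 + 5 + 8 + 6) / 5 = 25/5 = 5

Step 2 — sample covariance S[i,j] = (1/(n-1)) · Σ_k (x_{k,i} - mean_i) · (x_{k,j} - mean_j), with n-1 = 4.
  S[U,U] = ((-0.8)·(-0.8) + (1.2)·(1.2) + (-0.8)·(-0.8) + (3.2)·(3.2) + (-2.8)·(-2.8)) / 4 = 20.8/4 = 5.2
  S[U,V] = ((-0.8)·(-1) + (1.2)·(-3) + (-0.8)·(0) + (3.2)·(3) + (-2.8)·(1)) / 4 = 4/4 = 1
  S[V,V] = ((-1)·(-1) + (-3)·(-3) + (0)·(0) + (3)·(3) + (1)·(1)) / 4 = 20/4 = 5

S is symmetric (S[j,i] = S[i,j]). Assembling:

S = [[5.2, 1],
 [1, 5]]


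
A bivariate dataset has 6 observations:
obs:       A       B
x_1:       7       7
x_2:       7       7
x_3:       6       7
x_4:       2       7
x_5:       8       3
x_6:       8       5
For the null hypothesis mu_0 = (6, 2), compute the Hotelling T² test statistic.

Step 1 — sample mean vector:
  mean(A) = (7 + 7 + 6 + 2 + 8 + 8) / 6 = 38/6 = 6.3333
  mean(B) = (7 + 7 + 7 + 7 + 3 + 5) / 6 = 36/6 = 6
  x̄ = (6.3333, 6),  deviation x̄ - mu_0 = (6.3333, 6) - (6, 2) = (0.3333, 4).

Step 2 — sample covariance matrix, S[i,j] = (1/(n-1)) · Σ_k (x_{k,i} - mean_i) · (x_{k,j} - mean_j), divisor n-1 = 5:
  S[A,A] = ((0.6667)·(0.6667) + (0.6667)·(0.6667) + (-0.3333)·(-0.3333) + (-4.3333)·(-4.3333) + (1.6667)·(1.6667) + (1.6667)·(1.6667)) / 5 = 25.3333/5 = 5.0667
  S[A,B] = ((0.6667)·(1) + (0.6667)·(1) + (-0.3333)·(1) + (-4.3333)·(1) + (1.6667)·(-3) + (1.6667)·(-1)) / 5 = -10/5 = -2
  S[B,B] = ((1)·(1) + (1)·(1) + (1)·(1) + (1)·(1) + (-3)·(-3) + (-1)·(-1)) / 5 = 14/5 = 2.8
  S = [[5.0667, -2],
 [-2, 2.8]].

Step 3 — invert S. det(S) = 5.0667·2.8 - (-2)² = 10.1867.
  S^{-1} = (1/det) · [[d, -b], [-b, a]] = [[0.2749, 0.1963],
 [0.1963, 0.4974]].

Step 4 — quadratic form (x̄ - mu_0)^T · S^{-1} · (x̄ - mu_0):
  S^{-1} · (x̄ - mu_0) = (0.877, 2.055),
  (x̄ - mu_0)^T · [...] = (0.3333)·(0.877) + (4)·(2.055) = 8.5122.

Step 5 — scale by n: T² = 6 · 8.5122 = 51.0733.

T² ≈ 51.0733


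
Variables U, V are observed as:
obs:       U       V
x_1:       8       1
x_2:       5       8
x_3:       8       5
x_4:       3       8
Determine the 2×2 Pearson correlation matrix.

Step 1 — column means:
  mean(U) = (8 + 5 + 8 + 3) / 4 = 24/4 = 6
  mean(V) = (1 + 8 + 5 + 8) / 4 = 22/4 = 5.5

Step 2 — sample variances and covariances s[i,j] = (1/(n-1)) · Σ_k (x_{k,i} - mean_i) · (x_{k,j} - mean_j), with n-1 = 3:
  s[U,U] = ((2)·(2) + (-1)·(-1) + (2)·(2) + (-3)·(-3)) / 3 = 18/3 = 6
  s[U,V] = ((2)·(-4.5) + (-1)·(2.5) + (2)·(-0.5) + (-3)·(2.5)) / 3 = -20/3 = -6.6667
  s[V,V] = ((-4.5)·(-4.5) + (2.5)·(2.5) + (-0.5)·(-0.5) + (2.5)·(2.5)) / 3 = 33/3 = 11
  Sample standard deviations s_i = √(s[i,i]):
  s(U) = √(6) = 2.4495
  s(V) = √(11) = 3.3166

Step 3 — r_{ij} = s_{ij} / (s_i · s_j):
  r[U,U] = 1 (diagonal).
  r[U,V] = -6.6667 / (2.4495 · 3.3166) = -6.6667 / 8.124 = -0.8206
  r[V,V] = 1 (diagonal).

R is symmetric with unit diagonal. Assembling:

R = [[1, -0.8206],
 [-0.8206, 1]]


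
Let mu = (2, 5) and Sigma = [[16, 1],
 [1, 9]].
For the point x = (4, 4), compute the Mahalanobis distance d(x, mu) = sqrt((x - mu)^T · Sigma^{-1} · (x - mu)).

Step 1 — centre the observation: (x - mu) = (2, -1).

Step 2 — invert Sigma. det(Sigma) = 16·9 - (1)² = 143.
  Sigma^{-1} = (1/det) · [[d, -b], [-b, a]] = [[0.0629, -0.007],
 [-0.007, 0.1119]].

Step 3 — form the quadratic (x - mu)^T · Sigma^{-1} · (x - mu):
  Sigma^{-1} · (x - mu) = (0.1329, -0.1259).
  (x - mu)^T · [Sigma^{-1} · (x - mu)] = (2)·(0.1329) + (-1)·(-0.1259) = 0.3916.

Step 4 — take square root: d = √(0.3916) ≈ 0.6258.

d(x, mu) = √(0.3916) ≈ 0.6258


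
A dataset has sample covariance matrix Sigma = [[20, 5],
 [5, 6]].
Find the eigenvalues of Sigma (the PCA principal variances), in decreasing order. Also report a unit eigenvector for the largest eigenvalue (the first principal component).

Step 1 — characteristic polynomial of 2×2 Sigma:
  det(Sigma - λI) = λ² - trace · λ + det = 0.
  trace = 20 + 6 = 26, det = 20·6 - (5)² = 95.
Step 2 — discriminant:
  Δ = trace² - 4·det = 676 - 380 = 296.
Step 3 — eigenvalues:
  λ = (trace ± √Δ)/2 = (26 ± 17.2047)/2,
  λ_1 = 21.6023,  λ_2 = 4.3977.

Step 4 — unit eigenvector for λ_1: solve (Sigma - λ_1 I)v = 0. First row:
  (20 - 21.6023)·v_x + (5)·v_y = 0, i.e. (-1.6023)·v_x + (5)·v_y = 0,
  so v ∝ (b, λ_1 - a) = (5, 1.6023) = u.
  ||u|| = √((5)² + (1.6023)²) = √(27.5674) ≈ 5.2505,
  v_1 = u/||u|| ≈ (0.9523, 0.3052) (||v_1|| = 1).

λ_1 = 21.6023,  λ_2 = 4.3977;  v_1 ≈ (0.9523, 0.3052)


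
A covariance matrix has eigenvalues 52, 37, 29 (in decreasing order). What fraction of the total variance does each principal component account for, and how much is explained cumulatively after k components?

Step 1 — total variance = trace(Sigma) = Σ λ_i = 52 + 37 + 29 = 118.

Step 2 — fraction explained by component i = λ_i / Σ λ:
  PC1: 52/118 = 0.4407
  PC2: 37/118 = 0.3136
  PC3: 29/118 = 0.2458

Step 3 — cumulative fraction after k components = (λ_1 + ... + λ_k) / Σ λ:
  k = 1: 52/118 = 0.4407
  k = 2: (52 + 37)/118 = 89/118 = 0.7542
  k = 3: (52 + 37 + 29)/118 = 118/118 = 1

Summary (fraction, with percent):

explained: PC1 0.4407 (44.07%), PC2 0.3136 (31.36%), PC3 0.2458 (24.58%);  cumulative: 0.4407, 0.7542, 1


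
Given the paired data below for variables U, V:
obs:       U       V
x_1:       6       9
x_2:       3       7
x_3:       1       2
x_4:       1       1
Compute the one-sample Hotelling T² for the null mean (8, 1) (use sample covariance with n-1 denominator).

Step 1 — sample mean vector:
  mean(U) = (6 + 3 + 1 + 1) / 4 = 11/4 = 2.75
  mean(V) = (9 + 7 + 2 + 1) / 4 = 19/4 = 4.75
  x̄ = (2.75, 4.75),  deviation x̄ - mu_0 = (2.75, 4.75) - (8, 1) = (-5.25, 3.75).

Step 2 — sample covariance matrix, S[i,j] = (1/(n-1)) · Σ_k (x_{k,i} - mean_i) · (x_{k,j} - mean_j), divisor n-1 = 3:
  S[U,U] = ((3.25)·(3.25) + (0.25)·(0.25) + (-1.75)·(-1.75) + (-1.75)·(-1.75)) / 3 = 16.75/3 = 5.5833
  S[U,V] = ((3.25)·(4.25) + (0.25)·(2.25) + (-1.75)·(-2.75) + (-1.75)·(-3.75)) / 3 = 25.75/3 = 8.5833
  S[V,V] = ((4.25)·(4.25) + (2.25)·(2.25) + (-2.75)·(-2.75) + (-3.75)·(-3.75)) / 3 = 44.75/3 = 14.9167
  S = [[5.5833, 8.5833],
 [8.5833, 14.9167]].

Step 3 — invert S. det(S) = 5.5833·14.9167 - (8.5833)² = 9.6111.
  S^{-1} = (1/det) · [[d, -b], [-b, a]] = [[1.552, -0.8931],
 [-0.8931, 0.5809]].

Step 4 — quadratic form (x̄ - mu_0)^T · S^{-1} · (x̄ - mu_0):
  S^{-1} · (x̄ - mu_0) = (-11.4971, 6.8671),
  (x̄ - mu_0)^T · [...] = (-5.25)·(-11.4971) + (3.75)·(6.8671) = 86.1113.

Step 5 — scale by n: T² = 4 · 86.1113 = 344.4451.

T² ≈ 344.4451


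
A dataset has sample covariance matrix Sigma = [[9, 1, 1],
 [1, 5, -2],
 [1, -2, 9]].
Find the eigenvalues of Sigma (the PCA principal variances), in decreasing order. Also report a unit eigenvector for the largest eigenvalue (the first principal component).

Step 1 — characteristic polynomial p(λ) = det(λI - Sigma) = λ³ - tr·λ² + c_1·λ - det, where tr = trace, c_1 = sum of the principal 2×2 minors, det = det(Sigma):
  tr = 9 + 5 + 9 = 23,
  c_1 = (9·5 - (1)²) + (9·9 - (1)²) + (5·9 - (-2)²) = 44 + 80 + 41 = 165,
  det = 9·(5·9 - (-2)²) - (1)·((1)·9 - (-2)·(1)) + (1)·((1)·(-2) - 5·(1)) = 9·(41) - (1)·(11) + (1)·(-7) = 351.
  So p(λ) = λ³ - 23λ² + 165λ - 351.
Step 2 — look for an integer root (rational root theorem: any rational root is an integer divisor of 351). Testing λ = 9:
  p(9) = 729 - 1863 + 1485 - 351 = 0  ✓
  Dividing out (λ - 9): p(λ) = (λ - 9)(λ² - 14λ + 39).
Step 3 — remaining eigenvalues from the quadratic λ² - 14λ + 39 = 0:
  Δ = 14² - 4·39 = 196 - 156 = 40,  λ = (14 ± √40)/2 = (14 ± 6.3246)/2 ≈ 10.1623 or 3.8377.
  Sorted: λ_1 = 10.1623,  λ_2 = 9,  λ_3 = 3.8377  (check: sum = 23 = tr ✓).

Step 4 — unit eigenvector for λ_1 ≈ 10.1623: v spans the null space of (Sigma - λ_1 I), whose rows are
  r_1 = (-1.1623, 1, 1),  r_2 = (1, -5.1623, -2),  r_3 = (1, -2, -1.1623).
  v is orthogonal to every row, so take v ∝ r_1 × r_2 = ((1)·(-2) - (1)·(-5.1623), (1)·(1) - (-1.1623)·(-2), (-1.1623)·(-5.1623) - (1)·(1)) ≈ (3.1623, -1.3246, 5).
  Let u = (3.1623, -1.3246, 5).
  ||u|| = √((3.1623)² + (-1.3246)² + (5)²) = √(36.7544) ≈ 6.0625,  v_1 = u/||u|| ≈ (0.5216, -0.2185, 0.8247) (||v_1|| = 1).

λ_1 = 10.1623,  λ_2 = 9,  λ_3 = 3.8377;  v_1 ≈ (0.5216, -0.2185, 0.8247)


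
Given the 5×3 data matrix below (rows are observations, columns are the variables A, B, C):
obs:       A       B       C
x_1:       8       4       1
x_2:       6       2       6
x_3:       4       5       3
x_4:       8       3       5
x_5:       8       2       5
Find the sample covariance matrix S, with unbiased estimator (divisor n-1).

Step 1 — column means:
  mean(A) = (8 + 6 + 4 + 8 + 8) / 5 = 34/5 = 6.8
  mean(B) = (4 + 2 + 5 + 3 + 2) / 5 = 16/5 = 3.2
  mean(C) = (1 + 6 + 3 + 5 + 5) / 5 = 20/5 = 4

Step 2 — sample covariance S[i,j] = (1/(n-1)) · Σ_k (x_{k,i} - mean_i) · (x_{k,j} - mean_j), with n-1 = 4.
  S[A,A] = ((1.2)·(1.2) + (-0.8)·(-0.8) + (-2.8)·(-2.8) + (1.2)·(1.2) + (1.2)·(1.2)) / 4 = 12.8/4 = 3.2
  S[A,B] = ((1.2)·(0.8) + (-0.8)·(-1.2) + (-2.8)·(1.8) + (1.2)·(-0.2) + (1.2)·(-1.2)) / 4 = -4.8/4 = -1.2
  S[A,C] = ((1.2)·(-3) + (-0.8)·(2) + (-2.8)·(-1) + (1.2)·(1) + (1.2)·(1)) / 4 = 0/4 = 0
  S[B,B] = ((0.8)·(0.8) + (-1.2)·(-1.2) + (1.8)·(1.8) + (-0.2)·(-0.2) + (-1.2)·(-1.2)) / 4 = 6.8/4 = 1.7
  S[B,C] = ((0.8)·(-3) + (-1.2)·(2) + (1.8)·(-1) + (-0.2)·(1) + (-1.2)·(1)) / 4 = -8/4 = -2
  S[C,C] = ((-3)·(-3) + (2)·(2) + (-1)·(-1) + (1)·(1) + (1)·(1)) / 4 = 16/4 = 4

S is symmetric (S[j,i] = S[i,j]). Assembling:

S = [[3.2, -1.2, 0],
 [-1.2, 1.7, -2],
 [0, -2, 4]]


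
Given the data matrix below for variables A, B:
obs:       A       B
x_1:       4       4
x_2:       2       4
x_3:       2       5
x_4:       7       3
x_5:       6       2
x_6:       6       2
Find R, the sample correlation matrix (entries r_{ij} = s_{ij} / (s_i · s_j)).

Step 1 — column means:
  mean(A) = (4 + 2 + 2 + 7 + 6 + 6) / 6 = 27/6 = 4.5
  mean(B) = (4 + 4 + 5 + 3 + 2 + 2) / 6 = 20/6 = 3.3333

Step 2 — sample variances and covariances s[i,j] = (1/(n-1)) · Σ_k (x_{k,i} - mean_i) · (x_{k,j} - mean_j), with n-1 = 5:
  s[A,A] = ((-0.5)·(-0.5) + (-2.5)·(-2.5) + (-2.5)·(-2.5) + (2.5)·(2.5) + (1.5)·(1.5) + (1.5)·(1.5)) / 5 = 23.5/5 = 4.7
  s[A,B] = ((-0.5)·(0.6667) + (-2.5)·(0.6667) + (-2.5)·(1.6667) + (2.5)·(-0.3333) + (1.5)·(-1.3333) + (1.5)·(-1.3333)) / 5 = -11/5 = -2.2
  s[B,B] = ((0.6667)·(0.6667) + (0.6667)·(0.6667) + (1.6667)·(1.6667) + (-0.3333)·(-0.3333) + (-1.3333)·(-1.3333) + (-1.3333)·(-1.3333)) / 5 = 7.3333/5 = 1.4667
  Sample standard deviations s_i = √(s[i,i]):
  s(A) = √(4.7) = 2.1679
  s(B) = √(1.4667) = 1.2111

Step 3 — r_{ij} = s_{ij} / (s_i · s_j):
  r[A,A] = 1 (diagonal).
  r[A,B] = -2.2 / (2.1679 · 1.2111) = -2.2 / 2.6255 = -0.8379
  r[B,B] = 1 (diagonal).

R is symmetric with unit diagonal. Assembling:

R = [[1, -0.8379],
 [-0.8379, 1]]


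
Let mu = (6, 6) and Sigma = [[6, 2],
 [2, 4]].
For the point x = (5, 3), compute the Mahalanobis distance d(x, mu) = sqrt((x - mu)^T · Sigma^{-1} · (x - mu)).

Step 1 — centre the observation: (x - mu) = (-1, -3).

Step 2 — invert Sigma. det(Sigma) = 6·4 - (2)² = 20.
  Sigma^{-1} = (1/det) · [[d, -b], [-b, a]] = [[0.2, -0.1],
 [-0.1, 0.3]].

Step 3 — form the quadratic (x - mu)^T · Sigma^{-1} · (x - mu):
  Sigma^{-1} · (x - mu) = (0.1, -0.8).
  (x - mu)^T · [Sigma^{-1} · (x - mu)] = (-1)·(0.1) + (-3)·(-0.8) = 2.3.

Step 4 — take square root: d = √(2.3) ≈ 1.5166.

d(x, mu) = √(2.3) ≈ 1.5166


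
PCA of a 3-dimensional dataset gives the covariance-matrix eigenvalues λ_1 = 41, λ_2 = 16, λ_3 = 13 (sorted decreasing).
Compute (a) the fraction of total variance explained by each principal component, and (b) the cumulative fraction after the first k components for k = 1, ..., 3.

Step 1 — total variance = trace(Sigma) = Σ λ_i = 41 + 16 + 13 = 70.

Step 2 — fraction explained by component i = λ_i / Σ λ:
  PC1: 41/70 = 0.5857
  PC2: 16/70 = 0.2286
  PC3: 13/70 = 0.1857

Step 3 — cumulative fraction after k components = (λ_1 + ... + λ_k) / Σ λ:
  k = 1: 41/70 = 0.5857
  k = 2: (41 + 16)/70 = 57/70 = 0.8143
  k = 3: (41 + 16 + 13)/70 = 70/70 = 1

Summary (fraction, with percent):

explained: PC1 0.5857 (58.57%), PC2 0.2286 (22.86%), PC3 0.1857 (18.57%);  cumulative: 0.5857, 0.8143, 1


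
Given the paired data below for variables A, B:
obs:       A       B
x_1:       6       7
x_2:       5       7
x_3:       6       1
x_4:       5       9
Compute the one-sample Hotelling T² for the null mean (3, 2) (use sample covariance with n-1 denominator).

Step 1 — sample mean vector:
  mean(A) = (6 + 5 + 6 + 5) / 4 = 22/4 = 5.5
  mean(B) = (7 + 7 + 1 + 9) / 4 = 24/4 = 6
  x̄ = (5.5, 6),  deviation x̄ - mu_0 = (5.5, 6) - (3, 2) = (2.5, 4).

Step 2 — sample covariance matrix, S[i,j] = (1/(n-1)) · Σ_k (x_{k,i} - mean_i) · (x_{k,j} - mean_j), divisor n-1 = 3:
  S[A,A] = ((0.5)·(0.5) + (-0.5)·(-0.5) + (0.5)·(0.5) + (-0.5)·(-0.5)) / 3 = 1/3 = 0.3333
  S[A,B] = ((0.5)·(1) + (-0.5)·(1) + (0.5)·(-5) + (-0.5)·(3)) / 3 = -4/3 = -1.3333
  S[B,B] = ((1)·(1) + (1)·(1) + (-5)·(-5) + (3)·(3)) / 3 = 36/3 = 12
  S = [[0.3333, -1.3333],
 [-1.3333, 12]].

Step 3 — invert S. det(S) = 0.3333·12 - (-1.3333)² = 2.2222.
  S^{-1} = (1/det) · [[d, -b], [-b, a]] = [[5.4, 0.6],
 [0.6, 0.15]].

Step 4 — quadratic form (x̄ - mu_0)^T · S^{-1} · (x̄ - mu_0):
  S^{-1} · (x̄ - mu_0) = (15.9, 2.1),
  (x̄ - mu_0)^T · [...] = (2.5)·(15.9) + (4)·(2.1) = 48.15.

Step 5 — scale by n: T² = 4 · 48.15 = 192.6.

T² ≈ 192.6


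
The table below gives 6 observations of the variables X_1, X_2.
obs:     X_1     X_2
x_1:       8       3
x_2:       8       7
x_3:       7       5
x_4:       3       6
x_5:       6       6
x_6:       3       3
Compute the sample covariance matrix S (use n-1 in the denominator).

Step 1 — column means:
  mean(X_1) = (8 + 8 + 7 + 3 + 6 + 3) / 6 = 35/6 = 5.8333
  mean(X_2) = (3 + 7 + 5 + 6 + 6 + 3) / 6 = 30/6 = 5

Step 2 — sample covariance S[i,j] = (1/(n-1)) · Σ_k (x_{k,i} - mean_i) · (x_{k,j} - mean_j), with n-1 = 5.
  S[X_1,X_1] = ((2.1667)·(2.1667) + (2.1667)·(2.1667) + (1.1667)·(1.1667) + (-2.8333)·(-2.8333) + (0.1667)·(0.1667) + (-2.8333)·(-2.8333)) / 5 = 26.8333/5 = 5.3667
  S[X_1,X_2] = ((2.1667)·(-2) + (2.1667)·(2) + (1.1667)·(0) + (-2.8333)·(1) + (0.1667)·(1) + (-2.8333)·(-2)) / 5 = 3/5 = 0.6
  S[X_2,X_2] = ((-2)·(-2) + (2)·(2) + (0)·(0) + (1)·(1) + (1)·(1) + (-2)·(-2)) / 5 = 14/5 = 2.8

S is symmetric (S[j,i] = S[i,j]). Assembling:

S = [[5.3667, 0.6],
 [0.6, 2.8]]


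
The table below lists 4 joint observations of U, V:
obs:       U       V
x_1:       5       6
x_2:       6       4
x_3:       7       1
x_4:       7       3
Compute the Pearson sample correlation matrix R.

Step 1 — column means:
  mean(U) = (5 + 6 + 7 + 7) / 4 = 25/4 = 6.25
  mean(V) = (6 + 4 + 1 + 3) / 4 = 14/4 = 3.5

Step 2 — sample variances and covariances s[i,j] = (1/(n-1)) · Σ_k (x_{k,i} - mean_i) · (x_{k,j} - mean_j), with n-1 = 3:
  s[U,U] = ((-1.25)·(-1.25) + (-0.25)·(-0.25) + (0.75)·(0.75) + (0.75)·(0.75)) / 3 = 2.75/3 = 0.9167
  s[U,V] = ((-1.25)·(2.5) + (-0.25)·(0.5) + (0.75)·(-2.5) + (0.75)·(-0.5)) / 3 = -5.5/3 = -1.8333
  s[V,V] = ((2.5)·(2.5) + (0.5)·(0.5) + (-2.5)·(-2.5) + (-0.5)·(-0.5)) / 3 = 13/3 = 4.3333
  Sample standard deviations s_i = √(s[i,i]):
  s(U) = √(0.9167) = 0.9574
  s(V) = √(4.3333) = 2.0817

Step 3 — r_{ij} = s_{ij} / (s_i · s_j):
  r[U,U] = 1 (diagonal).
  r[U,V] = -1.8333 / (0.9574 · 2.0817) = -1.8333 / 1.993 = -0.9199
  r[V,V] = 1 (diagonal).

R is symmetric with unit diagonal. Assembling:

R = [[1, -0.9199],
 [-0.9199, 1]]


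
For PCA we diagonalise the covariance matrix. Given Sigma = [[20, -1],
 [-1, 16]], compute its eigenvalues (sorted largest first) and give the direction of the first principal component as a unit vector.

Step 1 — characteristic polynomial of 2×2 Sigma:
  det(Sigma - λI) = λ² - trace · λ + det = 0.
  trace = 20 + 16 = 36, det = 20·16 - (-1)² = 319.
Step 2 — discriminant:
  Δ = trace² - 4·det = 1296 - 1276 = 20.
Step 3 — eigenvalues:
  λ = (trace ± √Δ)/2 = (36 ± 4.4721)/2,
  λ_1 = 20.2361,  λ_2 = 15.7639.

Step 4 — unit eigenvector for λ_1: solve (Sigma - λ_1 I)v = 0. First row:
  (20 - 20.2361)·v_x + (-1)·v_y = 0, i.e. (-0.2361)·v_x + (-1)·v_y = 0,
  so v ∝ (b, λ_1 - a) = (-1, 0.2361); multiply by -1 so the first entry is positive: u = (1, -0.2361).
  ||u|| = √((1)² + (-0.2361)²) = √(1.0557) ≈ 1.0275,
  v_1 = u/||u|| ≈ (0.9732, -0.2298) (||v_1|| = 1).

λ_1 = 20.2361,  λ_2 = 15.7639;  v_1 ≈ (0.9732, -0.2298)


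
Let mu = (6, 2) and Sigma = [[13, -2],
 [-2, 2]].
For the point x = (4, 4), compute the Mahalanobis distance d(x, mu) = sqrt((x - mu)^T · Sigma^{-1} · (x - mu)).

Step 1 — centre the observation: (x - mu) = (-2, 2).

Step 2 — invert Sigma. det(Sigma) = 13·2 - (-2)² = 22.
  Sigma^{-1} = (1/det) · [[d, -b], [-b, a]] = [[0.0909, 0.0909],
 [0.0909, 0.5909]].

Step 3 — form the quadratic (x - mu)^T · Sigma^{-1} · (x - mu):
  Sigma^{-1} · (x - mu) = (0, 1).
  (x - mu)^T · [Sigma^{-1} · (x - mu)] = (-2)·(0) + (2)·(1) = 2.

Step 4 — take square root: d = √(2) ≈ 1.4142.

d(x, mu) = √(2) ≈ 1.4142


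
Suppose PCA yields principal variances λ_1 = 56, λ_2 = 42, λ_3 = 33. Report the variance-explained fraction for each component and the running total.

Step 1 — total variance = trace(Sigma) = Σ λ_i = 56 + 42 + 33 = 131.

Step 2 — fraction explained by component i = λ_i / Σ λ:
  PC1: 56/131 = 0.4275
  PC2: 42/131 = 0.3206
  PC3: 33/131 = 0.2519

Step 3 — cumulative fraction after k components = (λ_1 + ... + λ_k) / Σ λ:
  k = 1: 56/131 = 0.4275
  k = 2: (56 + 42)/131 = 98/131 = 0.7481
  k = 3: (56 + 42 + 33)/131 = 131/131 = 1

Summary (fraction, with percent):

explained: PC1 0.4275 (42.75%), PC2 0.3206 (32.06%), PC3 0.2519 (25.19%);  cumulative: 0.4275, 0.7481, 1


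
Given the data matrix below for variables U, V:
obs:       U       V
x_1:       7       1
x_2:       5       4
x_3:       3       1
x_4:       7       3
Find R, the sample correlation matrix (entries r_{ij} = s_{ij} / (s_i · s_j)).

Step 1 — column means:
  mean(U) = (7 + 5 + 3 + 7) / 4 = 22/4 = 5.5
  mean(V) = (1 + 4 + 1 + 3) / 4 = 9/4 = 2.25

Step 2 — sample variances and covariances s[i,j] = (1/(n-1)) · Σ_k (x_{k,i} - mean_i) · (x_{k,j} - mean_j), with n-1 = 3:
  s[U,U] = ((1.5)·(1.5) + (-0.5)·(-0.5) + (-2.5)·(-2.5) + (1.5)·(1.5)) / 3 = 11/3 = 3.6667
  s[U,V] = ((1.5)·(-1.25) + (-0.5)·(1.75) + (-2.5)·(-1.25) + (1.5)·(0.75)) / 3 = 1.5/3 = 0.5
  s[V,V] = ((-1.25)·(-1.25) + (1.75)·(1.75) + (-1.25)·(-1.25) + (0.75)·(0.75)) / 3 = 6.75/3 = 2.25
  Sample standard deviations s_i = √(s[i,i]):
  s(U) = √(3.6667) = 1.9149
  s(V) = √(2.25) = 1.5

Step 3 — r_{ij} = s_{ij} / (s_i · s_j):
  r[U,U] = 1 (diagonal).
  r[U,V] = 0.5 / (1.9149 · 1.5) = 0.5 / 2.8723 = 0.1741
  r[V,V] = 1 (diagonal).

R is symmetric with unit diagonal. Assembling:

R = [[1, 0.1741],
 [0.1741, 1]]


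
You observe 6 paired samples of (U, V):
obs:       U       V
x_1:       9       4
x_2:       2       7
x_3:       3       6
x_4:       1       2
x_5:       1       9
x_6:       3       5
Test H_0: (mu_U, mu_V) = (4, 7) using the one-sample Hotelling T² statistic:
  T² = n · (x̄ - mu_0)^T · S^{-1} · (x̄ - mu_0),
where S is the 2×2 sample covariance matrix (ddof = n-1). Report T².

Step 1 — sample mean vector:
  mean(U) = (9 + 2 + 3 + 1 + 1 + 3) / 6 = 19/6 = 3.1667
  mean(V) = (4 + 7 + 6 + 2 + 9 + 5) / 6 = 33/6 = 5.5
  x̄ = (3.1667, 5.5),  deviation x̄ - mu_0 = (3.1667, 5.5) - (4, 7) = (-0.8333, -1.5).

Step 2 — sample covariance matrix, S[i,j] = (1/(n-1)) · Σ_k (x_{k,i} - mean_i) · (x_{k,j} - mean_j), divisor n-1 = 5:
  S[U,U] = ((5.8333)·(5.8333) + (-1.1667)·(-1.1667) + (-0.1667)·(-0.1667) + (-2.1667)·(-2.1667) + (-2.1667)·(-2.1667) + (-0.1667)·(-0.1667)) / 5 = 44.8333/5 = 8.9667
  S[U,V] = ((5.8333)·(-1.5) + (-1.1667)·(1.5) + (-0.1667)·(0.5) + (-2.1667)·(-3.5) + (-2.1667)·(3.5) + (-0.1667)·(-0.5)) / 5 = -10.5/5 = -2.1
  S[V,V] = ((-1.5)·(-1.5) + (1.5)·(1.5) + (0.5)·(0.5) + (-3.5)·(-3.5) + (3.5)·(3.5) + (-0.5)·(-0.5)) / 5 = 29.5/5 = 5.9
  S = [[8.9667, -2.1],
 [-2.1, 5.9]].

Step 3 — invert S. det(S) = 8.9667·5.9 - (-2.1)² = 48.4933.
  S^{-1} = (1/det) · [[d, -b], [-b, a]] = [[0.1217, 0.0433],
 [0.0433, 0.1849]].

Step 4 — quadratic form (x̄ - mu_0)^T · S^{-1} · (x̄ - mu_0):
  S^{-1} · (x̄ - mu_0) = (-0.1663, -0.3134),
  (x̄ - mu_0)^T · [...] = (-0.8333)·(-0.1663) + (-1.5)·(-0.3134) = 0.6088.

Step 5 — scale by n: T² = 6 · 0.6088 = 3.6527.

T² ≈ 3.6527


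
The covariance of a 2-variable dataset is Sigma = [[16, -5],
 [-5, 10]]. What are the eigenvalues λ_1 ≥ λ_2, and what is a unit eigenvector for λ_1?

Step 1 — characteristic polynomial of 2×2 Sigma:
  det(Sigma - λI) = λ² - trace · λ + det = 0.
  trace = 16 + 10 = 26, det = 16·10 - (-5)² = 135.
Step 2 — discriminant:
  Δ = trace² - 4·det = 676 - 540 = 136.
Step 3 — eigenvalues:
  λ = (trace ± √Δ)/2 = (26 ± 11.6619)/2,
  λ_1 = 18.831,  λ_2 = 7.169.

Step 4 — unit eigenvector for λ_1: solve (Sigma - λ_1 I)v = 0. First row:
  (16 - 18.831)·v_x + (-5)·v_y = 0, i.e. (-2.831)·v_x + (-5)·v_y = 0,
  so v ∝ (b, λ_1 - a) = (-5, 2.831); multiply by -1 so the first entry is positive: u = (5, -2.831).
  ||u|| = √((5)² + (-2.831)²) = √(33.0143) ≈ 5.7458,
  v_1 = u/||u|| ≈ (0.8702, -0.4927) (||v_1|| = 1).

λ_1 = 18.831,  λ_2 = 7.169;  v_1 ≈ (0.8702, -0.4927)


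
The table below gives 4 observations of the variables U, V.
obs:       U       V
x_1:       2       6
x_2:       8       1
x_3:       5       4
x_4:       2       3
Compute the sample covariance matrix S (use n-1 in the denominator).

Step 1 — column means:
  mean(U) = (2 + 8 + 5 + 2) / 4 = 17/4 = 4.25
  mean(V) = (6 + 1 + 4 + 3) / 4 = 14/4 = 3.5

Step 2 — sample covariance S[i,j] = (1/(n-1)) · Σ_k (x_{k,i} - mean_i) · (x_{k,j} - mean_j), with n-1 = 3.
  S[U,U] = ((-2.25)·(-2.25) + (3.75)·(3.75) + (0.75)·(0.75) + (-2.25)·(-2.25)) / 3 = 24.75/3 = 8.25
  S[U,V] = ((-2.25)·(2.5) + (3.75)·(-2.5) + (0.75)·(0.5) + (-2.25)·(-0.5)) / 3 = -13.5/3 = -4.5
  S[V,V] = ((2.5)·(2.5) + (-2.5)·(-2.5) + (0.5)·(0.5) + (-0.5)·(-0.5)) / 3 = 13/3 = 4.3333

S is symmetric (S[j,i] = S[i,j]). Assembling:

S = [[8.25, -4.5],
 [-4.5, 4.3333]]


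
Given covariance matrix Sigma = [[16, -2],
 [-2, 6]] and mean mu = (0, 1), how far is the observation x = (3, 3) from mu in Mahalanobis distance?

Step 1 — centre the observation: (x - mu) = (3, 2).

Step 2 — invert Sigma. det(Sigma) = 16·6 - (-2)² = 92.
  Sigma^{-1} = (1/det) · [[d, -b], [-b, a]] = [[0.0652, 0.0217],
 [0.0217, 0.1739]].

Step 3 — form the quadratic (x - mu)^T · Sigma^{-1} · (x - mu):
  Sigma^{-1} · (x - mu) = (0.2391, 0.413).
  (x - mu)^T · [Sigma^{-1} · (x - mu)] = (3)·(0.2391) + (2)·(0.413) = 1.5435.

Step 4 — take square root: d = √(1.5435) ≈ 1.2424.

d(x, mu) = √(1.5435) ≈ 1.2424


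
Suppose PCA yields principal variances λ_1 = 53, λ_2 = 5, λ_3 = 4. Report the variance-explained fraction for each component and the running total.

Step 1 — total variance = trace(Sigma) = Σ λ_i = 53 + 5 + 4 = 62.

Step 2 — fraction explained by component i = λ_i / Σ λ:
  PC1: 53/62 = 0.8548
  PC2: 5/62 = 0.0806
  PC3: 4/62 = 0.0645

Step 3 — cumulative fraction after k components = (λ_1 + ... + λ_k) / Σ λ:
  k = 1: 53/62 = 0.8548
  k = 2: (53 + 5)/62 = 58/62 = 0.9355
  k = 3: (53 + 5 + 4)/62 = 62/62 = 1

Summary (fraction, with percent):

explained: PC1 0.8548 (85.48%), PC2 0.0806 (8.06%), PC3 0.0645 (6.45%);  cumulative: 0.8548, 0.9355, 1


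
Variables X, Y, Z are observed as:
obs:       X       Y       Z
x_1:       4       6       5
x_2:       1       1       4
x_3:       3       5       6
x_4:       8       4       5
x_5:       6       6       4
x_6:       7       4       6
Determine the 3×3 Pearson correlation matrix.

Step 1 — column means:
  mean(X) = (4 + 1 + 3 + 8 + 6 + 7) / 6 = 29/6 = 4.8333
  mean(Y) = (6 + 1 + 5 + 4 + 6 + 4) / 6 = 26/6 = 4.3333
  mean(Z) = (5 + 4 + 6 + 5 + 4 + 6) / 6 = 30/6 = 5

Step 2 — sample variances and covariances s[i,j] = (1/(n-1)) · Σ_k (x_{k,i} - mean_i) · (x_{k,j} - mean_j), with n-1 = 5:
  s[X,X] = ((-0.8333)·(-0.8333) + (-3.8333)·(-3.8333) + (-1.8333)·(-1.8333) + (3.1667)·(3.1667) + (1.1667)·(1.1667) + (2.1667)·(2.1667)) / 5 = 34.8333/5 = 6.9667
  s[X,Y] = ((-0.8333)·(1.6667) + (-3.8333)·(-3.3333) + (-1.8333)·(0.6667) + (3.1667)·(-0.3333) + (1.1667)·(1.6667) + (2.1667)·(-0.3333)) / 5 = 10.3333/5 = 2.0667
  s[X,Z] = ((-0.8333)·(0) + (-3.8333)·(-1) + (-1.8333)·(1) + (3.1667)·(0) + (1.1667)·(-1) + (2.1667)·(1)) / 5 = 3/5 = 0.6
  s[Y,Y] = ((1.6667)·(1.6667) + (-3.3333)·(-3.3333) + (0.6667)·(0.6667) + (-0.3333)·(-0.3333) + (1.6667)·(1.6667) + (-0.3333)·(-0.3333)) / 5 = 17.3333/5 = 3.4667
  s[Y,Z] = ((1.6667)·(0) + (-3.3333)·(-1) + (0.6667)·(1) + (-0.3333)·(0) + (1.6667)·(-1) + (-0.3333)·(1)) / 5 = 2/5 = 0.4
  s[Z,Z] = ((0)·(0) + (-1)·(-1) + (1)·(1) + (0)·(0) + (-1)·(-1) + (1)·(1)) / 5 = 4/5 = 0.8
  Sample standard deviations s_i = √(s[i,i]):
  s(X) = √(6.9667) = 2.6394
  s(Y) = √(3.4667) = 1.8619
  s(Z) = √(0.8) = 0.8944

Step 3 — r_{ij} = s_{ij} / (s_i · s_j):
  r[X,X] = 1 (diagonal).
  r[X,Y] = 2.0667 / (2.6394 · 1.8619) = 2.0667 / 4.9144 = 0.4205
  r[X,Z] = 0.6 / (2.6394 · 0.8944) = 0.6 / 2.3608 = 0.2542
  r[Y,Y] = 1 (diagonal).
  r[Y,Z] = 0.4 / (1.8619 · 0.8944) = 0.4 / 1.6653 = 0.2402
  r[Z,Z] = 1 (diagonal).

R is symmetric with unit diagonal. Assembling:

R = [[1, 0.4205, 0.2542],
 [0.4205, 1, 0.2402],
 [0.2542, 0.2402, 1]]


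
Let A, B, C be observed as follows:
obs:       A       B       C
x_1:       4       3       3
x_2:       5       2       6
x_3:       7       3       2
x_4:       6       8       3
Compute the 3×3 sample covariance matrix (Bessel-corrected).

Step 1 — column means:
  mean(A) = (4 + 5 + 7 + 6) / 4 = 22/4 = 5.5
  mean(B) = (3 + 2 + 3 + 8) / 4 = 16/4 = 4
  mean(C) = (3 + 6 + 2 + 3) / 4 = 14/4 = 3.5

Step 2 — sample covariance S[i,j] = (1/(n-1)) · Σ_k (x_{k,i} - mean_i) · (x_{k,j} - mean_j), with n-1 = 3.
  S[A,A] = ((-1.5)·(-1.5) + (-0.5)·(-0.5) + (1.5)·(1.5) + (0.5)·(0.5)) / 3 = 5/3 = 1.6667
  S[A,B] = ((-1.5)·(-1) + (-0.5)·(-2) + (1.5)·(-1) + (0.5)·(4)) / 3 = 3/3 = 1
  S[A,C] = ((-1.5)·(-0.5) + (-0.5)·(2.5) + (1.5)·(-1.5) + (0.5)·(-0.5)) / 3 = -3/3 = -1
  S[B,B] = ((-1)·(-1) + (-2)·(-2) + (-1)·(-1) + (4)·(4)) / 3 = 22/3 = 7.3333
  S[B,C] = ((-1)·(-0.5) + (-2)·(2.5) + (-1)·(-1.5) + (4)·(-0.5)) / 3 = -5/3 = -1.6667
  S[C,C] = ((-0.5)·(-0.5) + (2.5)·(2.5) + (-1.5)·(-1.5) + (-0.5)·(-0.5)) / 3 = 9/3 = 3

S is symmetric (S[j,i] = S[i,j]). Assembling:

S = [[1.6667, 1, -1],
 [1, 7.3333, -1.6667],
 [-1, -1.6667, 3]]


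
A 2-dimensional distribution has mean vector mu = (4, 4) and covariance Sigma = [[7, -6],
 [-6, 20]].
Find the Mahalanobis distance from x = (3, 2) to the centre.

Step 1 — centre the observation: (x - mu) = (-1, -2).

Step 2 — invert Sigma. det(Sigma) = 7·20 - (-6)² = 104.
  Sigma^{-1} = (1/det) · [[d, -b], [-b, a]] = [[0.1923, 0.0577],
 [0.0577, 0.0673]].

Step 3 — form the quadratic (x - mu)^T · Sigma^{-1} · (x - mu):
  Sigma^{-1} · (x - mu) = (-0.3077, -0.1923).
  (x - mu)^T · [Sigma^{-1} · (x - mu)] = (-1)·(-0.3077) + (-2)·(-0.1923) = 0.6923.

Step 4 — take square root: d = √(0.6923) ≈ 0.8321.

d(x, mu) = √(0.6923) ≈ 0.8321


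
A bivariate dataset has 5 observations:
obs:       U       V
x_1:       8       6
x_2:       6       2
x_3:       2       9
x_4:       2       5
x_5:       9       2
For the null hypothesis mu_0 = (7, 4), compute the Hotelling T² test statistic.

Step 1 — sample mean vector:
  mean(U) = (8 + 6 + 2 + 2 + 9) / 5 = 27/5 = 5.4
  mean(V) = (6 + 2 + 9 + 5 + 2) / 5 = 24/5 = 4.8
  x̄ = (5.4, 4.8),  deviation x̄ - mu_0 = (5.4, 4.8) - (7, 4) = (-1.6, 0.8).

Step 2 — sample covariance matrix, S[i,j] = (1/(n-1)) · Σ_k (x_{k,i} - mean_i) · (x_{k,j} - mean_j), divisor n-1 = 4:
  S[U,U] = ((2.6)·(2.6) + (0.6)·(0.6) + (-3.4)·(-3.4) + (-3.4)·(-3.4) + (3.6)·(3.6)) / 4 = 43.2/4 = 10.8
  S[U,V] = ((2.6)·(1.2) + (0.6)·(-2.8) + (-3.4)·(4.2) + (-3.4)·(0.2) + (3.6)·(-2.8)) / 4 = -23.6/4 = -5.9
  S[V,V] = ((1.2)·(1.2) + (-2.8)·(-2.8) + (4.2)·(4.2) + (0.2)·(0.2) + (-2.8)·(-2.8)) / 4 = 34.8/4 = 8.7
  S = [[10.8, -5.9],
 [-5.9, 8.7]].

Step 3 — invert S. det(S) = 10.8·8.7 - (-5.9)² = 59.15.
  S^{-1} = (1/det) · [[d, -b], [-b, a]] = [[0.1471, 0.0997],
 [0.0997, 0.1826]].

Step 4 — quadratic form (x̄ - mu_0)^T · S^{-1} · (x̄ - mu_0):
  S^{-1} · (x̄ - mu_0) = (-0.1555, -0.0135),
  (x̄ - mu_0)^T · [...] = (-1.6)·(-0.1555) + (0.8)·(-0.0135) = 0.238.

Step 5 — scale by n: T² = 5 · 0.238 = 1.1902.

T² ≈ 1.1902


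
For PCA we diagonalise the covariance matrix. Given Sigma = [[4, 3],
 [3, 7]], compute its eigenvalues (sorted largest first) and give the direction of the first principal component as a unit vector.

Step 1 — characteristic polynomial of 2×2 Sigma:
  det(Sigma - λI) = λ² - trace · λ + det = 0.
  trace = 4 + 7 = 11, det = 4·7 - (3)² = 19.
Step 2 — discriminant:
  Δ = trace² - 4·det = 121 - 76 = 45.
Step 3 — eigenvalues:
  λ = (trace ± √Δ)/2 = (11 ± 6.7082)/2,
  λ_1 = 8.8541,  λ_2 = 2.1459.

Step 4 — unit eigenvector for λ_1: solve (Sigma - λ_1 I)v = 0. First row:
  (4 - 8.8541)·v_x + (3)·v_y = 0, i.e. (-4.8541)·v_x + (3)·v_y = 0,
  so v ∝ (b, λ_1 - a) = (3, 4.8541) = u.
  ||u|| = √((3)² + (4.8541)²) = √(32.5623) ≈ 5.7063,
  v_1 = u/||u|| ≈ (0.5257, 0.8507) (||v_1|| = 1).

λ_1 = 8.8541,  λ_2 = 2.1459;  v_1 ≈ (0.5257, 0.8507)


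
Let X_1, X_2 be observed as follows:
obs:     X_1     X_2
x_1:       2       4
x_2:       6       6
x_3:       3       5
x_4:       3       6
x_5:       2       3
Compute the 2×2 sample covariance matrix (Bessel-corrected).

Step 1 — column means:
  mean(X_1) = (2 + 6 + 3 + 3 + 2) / 5 = 16/5 = 3.2
  mean(X_2) = (4 + 6 + 5 + 6 + 3) / 5 = 24/5 = 4.8

Step 2 — sample covariance S[i,j] = (1/(n-1)) · Σ_k (x_{k,i} - mean_i) · (x_{k,j} - mean_j), with n-1 = 4.
  S[X_1,X_1] = ((-1.2)·(-1.2) + (2.8)·(2.8) + (-0.2)·(-0.2) + (-0.2)·(-0.2) + (-1.2)·(-1.2)) / 4 = 10.8/4 = 2.7
  S[X_1,X_2] = ((-1.2)·(-0.8) + (2.8)·(1.2) + (-0.2)·(0.2) + (-0.2)·(1.2) + (-1.2)·(-1.8)) / 4 = 6.2/4 = 1.55
  S[X_2,X_2] = ((-0.8)·(-0.8) + (1.2)·(1.2) + (0.2)·(0.2) + (1.2)·(1.2) + (-1.8)·(-1.8)) / 4 = 6.8/4 = 1.7

S is symmetric (S[j,i] = S[i,j]). Assembling:

S = [[2.7, 1.55],
 [1.55, 1.7]]


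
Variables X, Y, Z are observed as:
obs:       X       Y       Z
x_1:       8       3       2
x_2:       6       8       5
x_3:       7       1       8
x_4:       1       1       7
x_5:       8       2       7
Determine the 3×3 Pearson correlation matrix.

Step 1 — column means:
  mean(X) = (8 + 6 + 7 + 1 + 8) / 5 = 30/5 = 6
  mean(Y) = (3 + 8 + 1 + 1 + 2) / 5 = 15/5 = 3
  mean(Z) = (2 + 5 + 8 + 7 + 7) / 5 = 29/5 = 5.8

Step 2 — sample variances and covariances s[i,j] = (1/(n-1)) · Σ_k (x_{k,i} - mean_i) · (x_{k,j} - mean_j), with n-1 = 4:
  s[X,X] = ((2)·(2) + (0)·(0) + (1)·(1) + (-5)·(-5) + (2)·(2)) / 4 = 34/4 = 8.5
  s[X,Y] = ((2)·(0) + (0)·(5) + (1)·(-2) + (-5)·(-2) + (2)·(-1)) / 4 = 6/4 = 1.5
  s[X,Z] = ((2)·(-3.8) + (0)·(-0.8) + (1)·(2.2) + (-5)·(1.2) + (2)·(1.2)) / 4 = -9/4 = -2.25
  s[Y,Y] = ((0)·(0) + (5)·(5) + (-2)·(-2) + (-2)·(-2) + (-1)·(-1)) / 4 = 34/4 = 8.5
  s[Y,Z] = ((0)·(-3.8) + (5)·(-0.8) + (-2)·(2.2) + (-2)·(1.2) + (-1)·(1.2)) / 4 = -12/4 = -3
  s[Z,Z] = ((-3.8)·(-3.8) + (-0.8)·(-0.8) + (2.2)·(2.2) + (1.2)·(1.2) + (1.2)·(1.2)) / 4 = 22.8/4 = 5.7
  Sample standard deviations s_i = √(s[i,i]):
  s(X) = √(8.5) = 2.9155
  s(Y) = √(8.5) = 2.9155
  s(Z) = √(5.7) = 2.3875

Step 3 — r_{ij} = s_{ij} / (s_i · s_j):
  r[X,X] = 1 (diagonal).
  r[X,Y] = 1.5 / (2.9155 · 2.9155) = 1.5 / 8.5 = 0.1765
  r[X,Z] = -2.25 / (2.9155 · 2.3875) = -2.25 / 6.9606 = -0.3232
  r[Y,Y] = 1 (diagonal).
  r[Y,Z] = -3 / (2.9155 · 2.3875) = -3 / 6.9606 = -0.431
  r[Z,Z] = 1 (diagonal).

R is symmetric with unit diagonal. Assembling:

R = [[1, 0.1765, -0.3232],
 [0.1765, 1, -0.431],
 [-0.3232, -0.431, 1]]


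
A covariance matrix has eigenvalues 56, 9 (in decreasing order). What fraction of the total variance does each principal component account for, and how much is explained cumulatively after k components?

Step 1 — total variance = trace(Sigma) = Σ λ_i = 56 + 9 = 65.

Step 2 — fraction explained by component i = λ_i / Σ λ:
  PC1: 56/65 = 0.8615
  PC2: 9/65 = 0.1385

Step 3 — cumulative fraction after k components = (λ_1 + ... + λ_k) / Σ λ:
  k = 1: 56/65 = 0.8615
  k = 2: (56 + 9)/65 = 65/65 = 1

Summary (fraction, with percent):

explained: PC1 0.8615 (86.15%), PC2 0.1385 (13.85%);  cumulative: 0.8615, 1


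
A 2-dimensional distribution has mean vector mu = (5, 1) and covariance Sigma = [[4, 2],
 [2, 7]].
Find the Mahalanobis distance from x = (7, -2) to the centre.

Step 1 — centre the observation: (x - mu) = (2, -3).

Step 2 — invert Sigma. det(Sigma) = 4·7 - (2)² = 24.
  Sigma^{-1} = (1/det) · [[d, -b], [-b, a]] = [[0.2917, -0.0833],
 [-0.0833, 0.1667]].

Step 3 — form the quadratic (x - mu)^T · Sigma^{-1} · (x - mu):
  Sigma^{-1} · (x - mu) = (0.8333, -0.6667).
  (x - mu)^T · [Sigma^{-1} · (x - mu)] = (2)·(0.8333) + (-3)·(-0.6667) = 3.6667.

Step 4 — take square root: d = √(3.6667) ≈ 1.9149.

d(x, mu) = √(3.6667) ≈ 1.9149


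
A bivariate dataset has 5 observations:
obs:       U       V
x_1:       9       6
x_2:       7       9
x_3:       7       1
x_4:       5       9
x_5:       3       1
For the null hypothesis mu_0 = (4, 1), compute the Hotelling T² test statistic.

Step 1 — sample mean vector:
  mean(U) = (9 + 7 + 7 + 5 + 3) / 5 = 31/5 = 6.2
  mean(V) = (6 + 9 + 1 + 9 + 1) / 5 = 26/5 = 5.2
  x̄ = (6.2, 5.2),  deviation x̄ - mu_0 = (6.2, 5.2) - (4, 1) = (2.2, 4.2).

Step 2 — sample covariance matrix, S[i,j] = (1/(n-1)) · Σ_k (x_{k,i} - mean_i) · (x_{k,j} - mean_j), divisor n-1 = 4:
  S[U,U] = ((2.8)·(2.8) + (0.8)·(0.8) + (0.8)·(0.8) + (-1.2)·(-1.2) + (-3.2)·(-3.2)) / 4 = 20.8/4 = 5.2
  S[U,V] = ((2.8)·(0.8) + (0.8)·(3.8) + (0.8)·(-4.2) + (-1.2)·(3.8) + (-3.2)·(-4.2)) / 4 = 10.8/4 = 2.7
  S[V,V] = ((0.8)·(0.8) + (3.8)·(3.8) + (-4.2)·(-4.2) + (3.8)·(3.8) + (-4.2)·(-4.2)) / 4 = 64.8/4 = 16.2
  S = [[5.2, 2.7],
 [2.7, 16.2]].

Step 3 — invert S. det(S) = 5.2·16.2 - (2.7)² = 76.95.
  S^{-1} = (1/det) · [[d, -b], [-b, a]] = [[0.2105, -0.0351],
 [-0.0351, 0.0676]].

Step 4 — quadratic form (x̄ - mu_0)^T · S^{-1} · (x̄ - mu_0):
  S^{-1} · (x̄ - mu_0) = (0.3158, 0.2066),
  (x̄ - mu_0)^T · [...] = (2.2)·(0.3158) + (4.2)·(0.2066) = 1.5626.

Step 5 — scale by n: T² = 5 · 1.5626 = 7.8129.

T² ≈ 7.8129


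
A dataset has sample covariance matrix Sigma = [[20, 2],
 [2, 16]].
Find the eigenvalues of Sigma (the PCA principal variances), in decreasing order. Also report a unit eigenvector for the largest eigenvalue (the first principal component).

Step 1 — characteristic polynomial of 2×2 Sigma:
  det(Sigma - λI) = λ² - trace · λ + det = 0.
  trace = 20 + 16 = 36, det = 20·16 - (2)² = 316.
Step 2 — discriminant:
  Δ = trace² - 4·det = 1296 - 1264 = 32.
Step 3 — eigenvalues:
  λ = (trace ± √Δ)/2 = (36 ± 5.6569)/2,
  λ_1 = 20.8284,  λ_2 = 15.1716.

Step 4 — unit eigenvector for λ_1: solve (Sigma - λ_1 I)v = 0. First row:
  (20 - 20.8284)·v_x + (2)·v_y = 0, i.e. (-0.8284)·v_x + (2)·v_y = 0,
  so v ∝ (b, λ_1 - a) = (2, 0.8284) = u.
  ||u|| = √((2)² + (0.8284)²) = √(4.6863) ≈ 2.1648,
  v_1 = u/||u|| ≈ (0.9239, 0.3827) (||v_1|| = 1).

λ_1 = 20.8284,  λ_2 = 15.1716;  v_1 ≈ (0.9239, 0.3827)


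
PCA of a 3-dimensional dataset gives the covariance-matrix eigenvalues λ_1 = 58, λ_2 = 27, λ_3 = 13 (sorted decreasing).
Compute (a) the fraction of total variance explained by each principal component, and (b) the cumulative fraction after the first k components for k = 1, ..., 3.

Step 1 — total variance = trace(Sigma) = Σ λ_i = 58 + 27 + 13 = 98.

Step 2 — fraction explained by component i = λ_i / Σ λ:
  PC1: 58/98 = 0.5918
  PC2: 27/98 = 0.2755
  PC3: 13/98 = 0.1327

Step 3 — cumulative fraction after k components = (λ_1 + ... + λ_k) / Σ λ:
  k = 1: 58/98 = 0.5918
  k = 2: (58 + 27)/98 = 85/98 = 0.8673
  k = 3: (58 + 27 + 13)/98 = 98/98 = 1

Summary (fraction, with percent):

explained: PC1 0.5918 (59.18%), PC2 0.2755 (27.55%), PC3 0.1327 (13.27%);  cumulative: 0.5918, 0.8673, 1


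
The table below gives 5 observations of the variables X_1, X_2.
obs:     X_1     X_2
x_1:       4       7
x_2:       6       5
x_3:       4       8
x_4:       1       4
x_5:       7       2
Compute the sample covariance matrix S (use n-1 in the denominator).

Step 1 — column means:
  mean(X_1) = (4 + 6 + 4 + 1 + 7) / 5 = 22/5 = 4.4
  mean(X_2) = (7 + 5 + 8 + 4 + 2) / 5 = 26/5 = 5.2

Step 2 — sample covariance S[i,j] = (1/(n-1)) · Σ_k (x_{k,i} - mean_i) · (x_{k,j} - mean_j), with n-1 = 4.
  S[X_1,X_1] = ((-0.4)·(-0.4) + (1.6)·(1.6) + (-0.4)·(-0.4) + (-3.4)·(-3.4) + (2.6)·(2.6)) / 4 = 21.2/4 = 5.3
  S[X_1,X_2] = ((-0.4)·(1.8) + (1.6)·(-0.2) + (-0.4)·(2.8) + (-3.4)·(-1.2) + (2.6)·(-3.2)) / 4 = -6.4/4 = -1.6
  S[X_2,X_2] = ((1.8)·(1.8) + (-0.2)·(-0.2) + (2.8)·(2.8) + (-1.2)·(-1.2) + (-3.2)·(-3.2)) / 4 = 22.8/4 = 5.7

S is symmetric (S[j,i] = S[i,j]). Assembling:

S = [[5.3, -1.6],
 [-1.6, 5.7]]


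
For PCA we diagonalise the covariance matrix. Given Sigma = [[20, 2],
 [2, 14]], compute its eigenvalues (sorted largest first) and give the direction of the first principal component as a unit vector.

Step 1 — characteristic polynomial of 2×2 Sigma:
  det(Sigma - λI) = λ² - trace · λ + det = 0.
  trace = 20 + 14 = 34, det = 20·14 - (2)² = 276.
Step 2 — discriminant:
  Δ = trace² - 4·det = 1156 - 1104 = 52.
Step 3 — eigenvalues:
  λ = (trace ± √Δ)/2 = (34 ± 7.2111)/2,
  λ_1 = 20.6056,  λ_2 = 13.3944.

Step 4 — unit eigenvector for λ_1: solve (Sigma - λ_1 I)v = 0. First row:
  (20 - 20.6056)·v_x + (2)·v_y = 0, i.e. (-0.6056)·v_x + (2)·v_y = 0,
  so v ∝ (b, λ_1 - a) = (2, 0.6056) = u.
  ||u|| = √((2)² + (0.6056)²) = √(4.3667) ≈ 2.0897,
  v_1 = u/||u|| ≈ (0.9571, 0.2898) (||v_1|| = 1).

λ_1 = 20.6056,  λ_2 = 13.3944;  v_1 ≈ (0.9571, 0.2898)
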